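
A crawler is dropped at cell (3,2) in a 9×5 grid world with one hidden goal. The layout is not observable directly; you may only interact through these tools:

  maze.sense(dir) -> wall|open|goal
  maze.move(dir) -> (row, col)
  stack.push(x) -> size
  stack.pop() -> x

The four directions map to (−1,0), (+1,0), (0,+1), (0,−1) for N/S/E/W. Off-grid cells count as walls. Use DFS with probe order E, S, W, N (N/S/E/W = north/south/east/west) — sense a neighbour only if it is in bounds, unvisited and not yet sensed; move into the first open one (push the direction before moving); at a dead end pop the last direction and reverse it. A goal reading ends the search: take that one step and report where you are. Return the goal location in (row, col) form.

Do: maze.sense[dir: east]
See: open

Do: stack.push[x: east]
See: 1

Do: maze.move[dir: east]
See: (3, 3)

Do: maze.sense[dir: east]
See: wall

Do: maze.sense[dir: south]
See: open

Do: stack.push[x: south]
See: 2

Do: maze.move[dir: south]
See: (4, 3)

Do: maze.sense[dir: east]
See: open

Do: stack.push[x: east]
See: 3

Do: maze.move[dir: east]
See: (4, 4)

Do: maze.sense[dir: south]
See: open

Do: stack.push[x: south]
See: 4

Do: maze.move[dir: south]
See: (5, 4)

Do: maze.sense[dir: south]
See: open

Do: stack.push[x: south]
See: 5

Do: maze.move[dir: south]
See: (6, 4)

Do: maze.sense[dir: south]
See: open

Do: stack.push[x: south]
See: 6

Do: maze.move[dir: south]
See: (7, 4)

Do: maze.sense[dir: south]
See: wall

Do: maze.sense[dir: west]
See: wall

Do: stack.pop[]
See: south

Do: maze.move[dir: north]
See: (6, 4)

Do: maze.sense[dir: west]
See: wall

Do: stack.pop[]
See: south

Do: maze.move[dir: north]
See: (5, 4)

Do: maze.sense[dir: west]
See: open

Do: stack.push[x: west]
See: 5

Do: maze.move[dir: west]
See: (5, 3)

Do: maze.sense[dir: west]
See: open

Do: stack.push[x: west]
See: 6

Do: maze.move[dir: west]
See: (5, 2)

Do: maze.sense[dir: south]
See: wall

Do: maze.sense[dir: west]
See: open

Do: stack.push[x: west]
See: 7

Do: maze.move[dir: west]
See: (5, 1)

Do: maze.sense[dir: south]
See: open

Do: stack.push[x: south]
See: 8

Do: maze.move[dir: south]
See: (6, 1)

Do: maze.sense[dir: south]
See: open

Do: stack.push[x: south]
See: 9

Do: maze.move[dir: south]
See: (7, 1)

Do: maze.sense[dir: east]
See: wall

Do: maze.sense[dir: south]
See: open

Do: stack.push[x: south]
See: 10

Do: maze.move[dir: south]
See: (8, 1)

Do: maze.sense[dir: east]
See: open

Do: stack.push[x: east]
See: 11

Do: maze.move[dir: east]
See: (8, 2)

Do: maze.sense[dir: east]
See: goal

Do: maze.move[dir: east]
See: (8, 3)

Answer: (8, 3)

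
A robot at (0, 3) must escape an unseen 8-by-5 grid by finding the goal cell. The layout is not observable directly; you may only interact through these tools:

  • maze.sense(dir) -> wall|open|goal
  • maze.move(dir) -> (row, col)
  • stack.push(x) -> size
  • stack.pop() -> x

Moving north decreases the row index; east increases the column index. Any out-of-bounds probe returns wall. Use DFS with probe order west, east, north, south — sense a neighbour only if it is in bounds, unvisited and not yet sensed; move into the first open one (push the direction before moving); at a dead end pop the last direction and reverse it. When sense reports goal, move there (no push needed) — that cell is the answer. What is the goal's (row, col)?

-> sense(dir='west')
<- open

-> push(x='west')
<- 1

-> move(dir='west')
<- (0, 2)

-> sense(dir='west')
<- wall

-> sense(dir='south')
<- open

-> push(x='south')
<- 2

-> move(dir='south')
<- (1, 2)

-> sense(dir='west')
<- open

-> push(x='west')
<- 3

-> move(dir='west')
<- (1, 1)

-> sense(dir='west')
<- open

-> push(x='west')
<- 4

-> move(dir='west')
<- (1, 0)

-> sense(dir='north')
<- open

-> push(x='north')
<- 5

-> move(dir='north')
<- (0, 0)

-> pop()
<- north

-> move(dir='south')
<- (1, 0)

-> sense(dir='south')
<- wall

-> pop()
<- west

-> move(dir='east')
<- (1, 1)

-> sense(dir='south')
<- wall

-> pop()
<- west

-> move(dir='east')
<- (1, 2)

-> sense(dir='east')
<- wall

-> sense(dir='south')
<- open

-> push(x='south')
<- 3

-> move(dir='south')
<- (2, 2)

-> sense(dir='east')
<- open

-> push(x='east')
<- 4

-> move(dir='east')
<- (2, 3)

-> sense(dir='east')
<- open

-> push(x='east')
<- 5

-> move(dir='east')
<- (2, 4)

-> sense(dir='north')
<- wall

-> sense(dir='south')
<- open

-> push(x='south')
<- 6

-> move(dir='south')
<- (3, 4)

-> sense(dir='west')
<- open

-> push(x='west')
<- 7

-> move(dir='west')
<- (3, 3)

-> sense(dir='west')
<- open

-> push(x='west')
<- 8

-> move(dir='west')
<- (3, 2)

-> sense(dir='west')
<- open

-> push(x='west')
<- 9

-> move(dir='west')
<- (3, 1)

-> sense(dir='west')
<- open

-> push(x='west')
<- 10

-> move(dir='west')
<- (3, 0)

-> sense(dir='south')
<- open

-> push(x='south')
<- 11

-> move(dir='south')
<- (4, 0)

-> sense(dir='east')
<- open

-> push(x='east')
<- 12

-> move(dir='east')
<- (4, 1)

-> sense(dir='east')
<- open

-> push(x='east')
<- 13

-> move(dir='east')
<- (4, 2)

-> sense(dir='east')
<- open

-> push(x='east')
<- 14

-> move(dir='east')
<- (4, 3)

-> sense(dir='east')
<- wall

-> sense(dir='south')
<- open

-> push(x='south')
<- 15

-> move(dir='south')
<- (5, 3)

-> sense(dir='west')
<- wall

-> sense(dir='east')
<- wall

-> sense(dir='south')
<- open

-> push(x='south')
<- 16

-> move(dir='south')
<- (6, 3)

-> sense(dir='west')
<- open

-> push(x='west')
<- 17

-> move(dir='west')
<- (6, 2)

-> sense(dir='west')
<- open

-> push(x='west')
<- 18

-> move(dir='west')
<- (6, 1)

-> sense(dir='west')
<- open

-> push(x='west')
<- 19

-> move(dir='west')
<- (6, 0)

-> sense(dir='north')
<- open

-> push(x='north')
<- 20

-> move(dir='north')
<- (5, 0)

-> sense(dir='east')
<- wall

-> pop()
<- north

-> move(dir='south')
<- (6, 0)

-> sense(dir='south')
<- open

-> push(x='south')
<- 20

-> move(dir='south')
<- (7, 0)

-> sense(dir='east')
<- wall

-> pop()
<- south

-> move(dir='north')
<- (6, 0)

-> pop()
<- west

-> move(dir='east')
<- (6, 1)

-> pop()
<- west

-> move(dir='east')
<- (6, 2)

-> sense(dir='south')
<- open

-> push(x='south')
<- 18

-> move(dir='south')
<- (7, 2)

-> sense(dir='east')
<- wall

-> pop()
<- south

-> move(dir='north')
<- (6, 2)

-> pop()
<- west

-> move(dir='east')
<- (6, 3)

-> sense(dir='east')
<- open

-> push(x='east')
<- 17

-> move(dir='east')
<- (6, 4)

-> sense(dir='south')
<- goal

-> move(dir='south')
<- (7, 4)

Answer: (7, 4)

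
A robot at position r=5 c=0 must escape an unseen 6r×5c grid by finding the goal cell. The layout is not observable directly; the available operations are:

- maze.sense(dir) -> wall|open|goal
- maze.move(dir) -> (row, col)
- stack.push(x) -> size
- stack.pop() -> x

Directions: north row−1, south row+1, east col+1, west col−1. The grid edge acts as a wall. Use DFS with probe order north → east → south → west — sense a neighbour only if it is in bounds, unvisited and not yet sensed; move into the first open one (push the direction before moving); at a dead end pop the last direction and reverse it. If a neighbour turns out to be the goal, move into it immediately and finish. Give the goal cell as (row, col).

-> maze.sense(dir: north)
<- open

-> stack.push(x: north)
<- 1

-> maze.move(dir: north)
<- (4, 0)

-> maze.sense(dir: north)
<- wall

-> maze.sense(dir: east)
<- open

-> stack.push(x: east)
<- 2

-> maze.move(dir: east)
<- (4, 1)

-> maze.sense(dir: north)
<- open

-> stack.push(x: north)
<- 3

-> maze.move(dir: north)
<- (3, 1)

-> maze.sense(dir: north)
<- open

-> stack.push(x: north)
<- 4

-> maze.move(dir: north)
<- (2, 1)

-> maze.sense(dir: north)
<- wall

-> maze.sense(dir: east)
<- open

-> stack.push(x: east)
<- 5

-> maze.move(dir: east)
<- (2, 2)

-> maze.sense(dir: north)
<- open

-> stack.push(x: north)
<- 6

-> maze.move(dir: north)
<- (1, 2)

-> maze.sense(dir: north)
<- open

-> stack.push(x: north)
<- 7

-> maze.move(dir: north)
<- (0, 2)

-> maze.sense(dir: east)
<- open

-> stack.push(x: east)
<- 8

-> maze.move(dir: east)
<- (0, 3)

-> maze.sense(dir: east)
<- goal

-> maze.move(dir: east)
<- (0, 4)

Answer: (0, 4)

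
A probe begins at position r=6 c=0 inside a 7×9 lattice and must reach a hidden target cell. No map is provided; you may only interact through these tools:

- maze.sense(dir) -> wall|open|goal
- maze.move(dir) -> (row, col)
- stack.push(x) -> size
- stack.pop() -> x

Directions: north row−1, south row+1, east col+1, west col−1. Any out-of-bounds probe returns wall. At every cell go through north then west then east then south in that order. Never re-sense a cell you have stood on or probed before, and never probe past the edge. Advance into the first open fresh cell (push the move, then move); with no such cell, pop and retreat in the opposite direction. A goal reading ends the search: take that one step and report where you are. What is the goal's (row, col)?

$ sense north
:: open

$ push north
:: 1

$ move north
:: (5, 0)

$ sense north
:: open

$ push north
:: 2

$ move north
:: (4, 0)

$ sense north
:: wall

$ sense east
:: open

$ push east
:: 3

$ move east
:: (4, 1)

$ sense north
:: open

$ push north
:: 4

$ move north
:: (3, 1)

$ sense north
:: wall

$ sense east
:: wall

$ pop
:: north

$ move south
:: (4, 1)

$ sense east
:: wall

$ sense south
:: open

$ push south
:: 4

$ move south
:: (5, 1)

$ sense east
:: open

$ push east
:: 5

$ move east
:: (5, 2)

$ sense east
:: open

$ push east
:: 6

$ move east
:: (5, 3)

$ sense north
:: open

$ push north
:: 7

$ move north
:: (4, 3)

$ sense north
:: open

$ push north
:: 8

$ move north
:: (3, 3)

$ sense north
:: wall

$ sense east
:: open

$ push east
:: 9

$ move east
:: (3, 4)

$ sense north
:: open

$ push north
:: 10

$ move north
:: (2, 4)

$ sense north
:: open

$ push north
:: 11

$ move north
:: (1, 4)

$ sense north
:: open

$ push north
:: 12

$ move north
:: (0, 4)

$ sense west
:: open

$ push west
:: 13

$ move west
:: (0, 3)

$ sense west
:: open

$ push west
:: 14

$ move west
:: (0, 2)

$ sense west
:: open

$ push west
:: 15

$ move west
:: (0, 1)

$ sense west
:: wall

$ sense south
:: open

$ push south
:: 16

$ move south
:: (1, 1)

$ sense west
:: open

$ push west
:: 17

$ move west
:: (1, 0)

$ sense south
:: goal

$ move south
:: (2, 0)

Answer: (2, 0)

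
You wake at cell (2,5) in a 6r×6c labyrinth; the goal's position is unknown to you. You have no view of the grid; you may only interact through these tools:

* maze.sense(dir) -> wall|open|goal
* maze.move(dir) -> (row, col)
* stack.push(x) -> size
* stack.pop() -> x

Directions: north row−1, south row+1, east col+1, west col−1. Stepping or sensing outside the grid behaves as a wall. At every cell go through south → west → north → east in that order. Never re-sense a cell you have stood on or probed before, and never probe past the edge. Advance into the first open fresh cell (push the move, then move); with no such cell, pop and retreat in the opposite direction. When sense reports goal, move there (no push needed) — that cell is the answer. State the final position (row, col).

% maze.sense dir: south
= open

% stack.push x: south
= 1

% maze.move dir: south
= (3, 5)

% maze.sense dir: south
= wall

% maze.sense dir: west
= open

% stack.push x: west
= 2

% maze.move dir: west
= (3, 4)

% maze.sense dir: south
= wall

% maze.sense dir: west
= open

% stack.push x: west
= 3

% maze.move dir: west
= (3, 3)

% maze.sense dir: south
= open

% stack.push x: south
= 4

% maze.move dir: south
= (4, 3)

% maze.sense dir: south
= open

% stack.push x: south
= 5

% maze.move dir: south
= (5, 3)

% maze.sense dir: west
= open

% stack.push x: west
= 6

% maze.move dir: west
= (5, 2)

% maze.sense dir: west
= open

% stack.push x: west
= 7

% maze.move dir: west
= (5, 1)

% maze.sense dir: west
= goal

% maze.move dir: west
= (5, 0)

Answer: (5, 0)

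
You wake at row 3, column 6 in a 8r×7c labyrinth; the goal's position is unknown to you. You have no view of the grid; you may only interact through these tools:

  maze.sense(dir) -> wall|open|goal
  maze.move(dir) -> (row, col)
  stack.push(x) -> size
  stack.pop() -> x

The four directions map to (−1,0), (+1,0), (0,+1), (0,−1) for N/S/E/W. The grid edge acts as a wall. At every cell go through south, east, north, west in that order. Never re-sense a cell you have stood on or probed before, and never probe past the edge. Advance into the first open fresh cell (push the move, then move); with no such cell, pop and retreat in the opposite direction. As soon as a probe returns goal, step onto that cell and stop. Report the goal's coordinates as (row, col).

Action: sense[south]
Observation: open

Action: push[south]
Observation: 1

Action: move[south]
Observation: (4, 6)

Action: sense[south]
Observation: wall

Action: sense[west]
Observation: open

Action: push[west]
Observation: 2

Action: move[west]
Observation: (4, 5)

Action: sense[south]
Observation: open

Action: push[south]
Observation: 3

Action: move[south]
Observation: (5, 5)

Action: sense[south]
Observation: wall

Action: sense[west]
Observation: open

Action: push[west]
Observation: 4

Action: move[west]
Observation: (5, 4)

Action: sense[south]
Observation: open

Action: push[south]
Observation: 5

Action: move[south]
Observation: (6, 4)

Action: sense[south]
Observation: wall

Action: sense[west]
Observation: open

Action: push[west]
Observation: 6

Action: move[west]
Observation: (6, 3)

Action: sense[south]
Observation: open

Action: push[south]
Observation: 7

Action: move[south]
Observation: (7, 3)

Action: sense[west]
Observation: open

Action: push[west]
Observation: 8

Action: move[west]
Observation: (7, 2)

Action: sense[north]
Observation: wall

Action: sense[west]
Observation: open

Action: push[west]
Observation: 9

Action: move[west]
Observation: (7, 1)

Action: sense[north]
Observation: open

Action: push[north]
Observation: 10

Action: move[north]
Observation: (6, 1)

Action: sense[north]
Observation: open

Action: push[north]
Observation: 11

Action: move[north]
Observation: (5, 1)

Action: sense[east]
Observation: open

Action: push[east]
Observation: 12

Action: move[east]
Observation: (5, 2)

Action: sense[east]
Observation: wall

Action: sense[north]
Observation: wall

Action: pop[]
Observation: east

Action: move[west]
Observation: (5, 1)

Action: sense[north]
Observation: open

Action: push[north]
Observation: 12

Action: move[north]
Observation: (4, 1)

Action: sense[north]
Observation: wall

Action: sense[west]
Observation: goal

Action: move[west]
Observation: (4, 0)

Answer: (4, 0)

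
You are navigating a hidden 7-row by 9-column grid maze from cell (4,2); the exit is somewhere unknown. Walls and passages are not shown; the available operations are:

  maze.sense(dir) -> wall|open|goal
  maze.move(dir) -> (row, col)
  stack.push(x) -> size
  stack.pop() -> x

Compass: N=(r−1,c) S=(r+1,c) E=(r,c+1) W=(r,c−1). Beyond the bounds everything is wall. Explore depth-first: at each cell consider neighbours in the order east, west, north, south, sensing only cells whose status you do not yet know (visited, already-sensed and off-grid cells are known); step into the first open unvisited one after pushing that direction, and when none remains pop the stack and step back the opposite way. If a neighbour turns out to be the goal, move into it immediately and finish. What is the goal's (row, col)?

# maze.sense(dir=east) -> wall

# maze.sense(dir=west) -> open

# stack.push(x=west) -> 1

# maze.move(dir=west) -> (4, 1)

# maze.sense(dir=west) -> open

# stack.push(x=west) -> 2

# maze.move(dir=west) -> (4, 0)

# maze.sense(dir=north) -> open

# stack.push(x=north) -> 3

# maze.move(dir=north) -> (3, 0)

# maze.sense(dir=east) -> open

# stack.push(x=east) -> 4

# maze.move(dir=east) -> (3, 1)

# maze.sense(dir=east) -> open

# stack.push(x=east) -> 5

# maze.move(dir=east) -> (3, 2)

# maze.sense(dir=east) -> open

# stack.push(x=east) -> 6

# maze.move(dir=east) -> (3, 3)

# maze.sense(dir=east) -> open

# stack.push(x=east) -> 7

# maze.move(dir=east) -> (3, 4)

# maze.sense(dir=east) -> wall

# maze.sense(dir=north) -> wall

# maze.sense(dir=south) -> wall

# stack.pop() -> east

# maze.move(dir=west) -> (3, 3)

# maze.sense(dir=north) -> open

# stack.push(x=north) -> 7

# maze.move(dir=north) -> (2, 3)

# maze.sense(dir=west) -> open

# stack.push(x=west) -> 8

# maze.move(dir=west) -> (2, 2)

# maze.sense(dir=west) -> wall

# maze.sense(dir=north) -> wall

# stack.pop() -> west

# maze.move(dir=east) -> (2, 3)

# maze.sense(dir=north) -> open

# stack.push(x=north) -> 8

# maze.move(dir=north) -> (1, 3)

# maze.sense(dir=east) -> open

# stack.push(x=east) -> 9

# maze.move(dir=east) -> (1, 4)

# maze.sense(dir=east) -> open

# stack.push(x=east) -> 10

# maze.move(dir=east) -> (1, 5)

# maze.sense(dir=east) -> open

# stack.push(x=east) -> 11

# maze.move(dir=east) -> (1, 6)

# maze.sense(dir=east) -> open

# stack.push(x=east) -> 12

# maze.move(dir=east) -> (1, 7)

# maze.sense(dir=east) -> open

# stack.push(x=east) -> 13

# maze.move(dir=east) -> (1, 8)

# maze.sense(dir=north) -> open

# stack.push(x=north) -> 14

# maze.move(dir=north) -> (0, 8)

# maze.sense(dir=west) -> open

# stack.push(x=west) -> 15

# maze.move(dir=west) -> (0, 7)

# maze.sense(dir=west) -> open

# stack.push(x=west) -> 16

# maze.move(dir=west) -> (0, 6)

# maze.sense(dir=west) -> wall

# stack.pop() -> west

# maze.move(dir=east) -> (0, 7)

# stack.pop() -> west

# maze.move(dir=east) -> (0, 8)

# stack.pop() -> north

# maze.move(dir=south) -> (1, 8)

# maze.sense(dir=south) -> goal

# maze.move(dir=south) -> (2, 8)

Answer: (2, 8)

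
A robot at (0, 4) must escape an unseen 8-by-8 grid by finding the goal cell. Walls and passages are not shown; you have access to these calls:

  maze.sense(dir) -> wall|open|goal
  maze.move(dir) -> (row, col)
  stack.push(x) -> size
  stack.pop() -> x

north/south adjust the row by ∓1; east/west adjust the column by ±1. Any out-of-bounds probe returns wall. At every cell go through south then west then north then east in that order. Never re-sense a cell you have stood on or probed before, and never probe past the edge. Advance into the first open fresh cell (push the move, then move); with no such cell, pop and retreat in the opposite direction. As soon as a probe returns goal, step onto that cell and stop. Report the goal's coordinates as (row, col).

→ maze.sense(south)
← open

→ stack.push(south)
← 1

→ maze.move(south)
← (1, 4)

→ maze.sense(south)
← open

→ stack.push(south)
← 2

→ maze.move(south)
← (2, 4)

→ maze.sense(south)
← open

→ stack.push(south)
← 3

→ maze.move(south)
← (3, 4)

→ maze.sense(south)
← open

→ stack.push(south)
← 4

→ maze.move(south)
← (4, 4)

→ maze.sense(south)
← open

→ stack.push(south)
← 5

→ maze.move(south)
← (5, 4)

→ maze.sense(south)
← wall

→ maze.sense(west)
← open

→ stack.push(west)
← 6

→ maze.move(west)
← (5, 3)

→ maze.sense(south)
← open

→ stack.push(south)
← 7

→ maze.move(south)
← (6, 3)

→ maze.sense(south)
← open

→ stack.push(south)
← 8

→ maze.move(south)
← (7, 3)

→ maze.sense(west)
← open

→ stack.push(west)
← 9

→ maze.move(west)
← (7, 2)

→ maze.sense(west)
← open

→ stack.push(west)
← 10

→ maze.move(west)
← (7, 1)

→ maze.sense(west)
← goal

→ maze.move(west)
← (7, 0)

Answer: (7, 0)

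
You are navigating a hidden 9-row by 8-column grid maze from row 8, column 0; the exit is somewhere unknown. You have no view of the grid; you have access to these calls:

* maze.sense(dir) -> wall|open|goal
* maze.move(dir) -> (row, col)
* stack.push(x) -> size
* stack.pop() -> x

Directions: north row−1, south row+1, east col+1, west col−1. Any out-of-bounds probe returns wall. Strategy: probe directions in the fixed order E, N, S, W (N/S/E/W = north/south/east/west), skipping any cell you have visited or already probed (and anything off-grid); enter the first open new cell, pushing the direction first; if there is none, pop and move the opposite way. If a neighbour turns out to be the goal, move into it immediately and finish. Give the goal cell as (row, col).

Do: maze.sense[dir=east]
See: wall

Do: maze.sense[dir=north]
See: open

Do: stack.push[x=north]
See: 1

Do: maze.move[dir=north]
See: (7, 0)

Do: maze.sense[dir=east]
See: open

Do: stack.push[x=east]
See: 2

Do: maze.move[dir=east]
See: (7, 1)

Do: maze.sense[dir=east]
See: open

Do: stack.push[x=east]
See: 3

Do: maze.move[dir=east]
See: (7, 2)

Do: maze.sense[dir=east]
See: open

Do: stack.push[x=east]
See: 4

Do: maze.move[dir=east]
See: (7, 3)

Do: maze.sense[dir=east]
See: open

Do: stack.push[x=east]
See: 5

Do: maze.move[dir=east]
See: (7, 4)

Do: maze.sense[dir=east]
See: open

Do: stack.push[x=east]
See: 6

Do: maze.move[dir=east]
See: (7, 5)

Do: maze.sense[dir=east]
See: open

Do: stack.push[x=east]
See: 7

Do: maze.move[dir=east]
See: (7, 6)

Do: maze.sense[dir=east]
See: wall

Do: maze.sense[dir=north]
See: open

Do: stack.push[x=north]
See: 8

Do: maze.move[dir=north]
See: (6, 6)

Do: maze.sense[dir=east]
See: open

Do: stack.push[x=east]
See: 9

Do: maze.move[dir=east]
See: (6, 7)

Do: maze.sense[dir=north]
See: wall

Do: stack.pop[]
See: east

Do: maze.move[dir=west]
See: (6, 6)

Do: maze.sense[dir=north]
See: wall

Do: maze.sense[dir=west]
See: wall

Do: stack.pop[]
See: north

Do: maze.move[dir=south]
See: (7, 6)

Do: maze.sense[dir=south]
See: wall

Do: stack.pop[]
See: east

Do: maze.move[dir=west]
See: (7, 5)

Do: maze.sense[dir=south]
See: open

Do: stack.push[x=south]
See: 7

Do: maze.move[dir=south]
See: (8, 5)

Do: maze.sense[dir=west]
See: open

Do: stack.push[x=west]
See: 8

Do: maze.move[dir=west]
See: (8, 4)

Do: maze.sense[dir=west]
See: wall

Do: stack.pop[]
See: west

Do: maze.move[dir=east]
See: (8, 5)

Do: stack.pop[]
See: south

Do: maze.move[dir=north]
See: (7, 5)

Do: stack.pop[]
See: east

Do: maze.move[dir=west]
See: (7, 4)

Do: maze.sense[dir=north]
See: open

Do: stack.push[x=north]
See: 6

Do: maze.move[dir=north]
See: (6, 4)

Do: maze.sense[dir=north]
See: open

Do: stack.push[x=north]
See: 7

Do: maze.move[dir=north]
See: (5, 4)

Do: maze.sense[dir=east]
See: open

Do: stack.push[x=east]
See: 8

Do: maze.move[dir=east]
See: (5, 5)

Do: maze.sense[dir=north]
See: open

Do: stack.push[x=north]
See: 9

Do: maze.move[dir=north]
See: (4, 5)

Do: maze.sense[dir=east]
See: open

Do: stack.push[x=east]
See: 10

Do: maze.move[dir=east]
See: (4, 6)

Do: maze.sense[dir=east]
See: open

Do: stack.push[x=east]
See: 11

Do: maze.move[dir=east]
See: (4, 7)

Do: maze.sense[dir=north]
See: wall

Do: stack.pop[]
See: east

Do: maze.move[dir=west]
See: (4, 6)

Do: maze.sense[dir=north]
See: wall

Do: stack.pop[]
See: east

Do: maze.move[dir=west]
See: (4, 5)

Do: maze.sense[dir=north]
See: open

Do: stack.push[x=north]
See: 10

Do: maze.move[dir=north]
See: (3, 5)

Do: maze.sense[dir=north]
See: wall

Do: maze.sense[dir=west]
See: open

Do: stack.push[x=west]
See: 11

Do: maze.move[dir=west]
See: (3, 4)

Do: maze.sense[dir=north]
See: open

Do: stack.push[x=north]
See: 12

Do: maze.move[dir=north]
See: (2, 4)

Do: maze.sense[dir=north]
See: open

Do: stack.push[x=north]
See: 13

Do: maze.move[dir=north]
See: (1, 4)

Do: maze.sense[dir=east]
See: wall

Do: maze.sense[dir=north]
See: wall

Do: maze.sense[dir=west]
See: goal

Do: maze.move[dir=west]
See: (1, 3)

Answer: (1, 3)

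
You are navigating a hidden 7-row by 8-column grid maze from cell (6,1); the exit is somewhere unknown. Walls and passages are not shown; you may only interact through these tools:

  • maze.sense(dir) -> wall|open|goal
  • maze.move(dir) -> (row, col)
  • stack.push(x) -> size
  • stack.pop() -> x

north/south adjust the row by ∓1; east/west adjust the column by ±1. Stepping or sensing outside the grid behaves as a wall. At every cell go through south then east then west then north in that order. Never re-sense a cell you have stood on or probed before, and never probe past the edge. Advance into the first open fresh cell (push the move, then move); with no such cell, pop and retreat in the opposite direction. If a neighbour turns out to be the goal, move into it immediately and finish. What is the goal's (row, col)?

;; sense(dir→east) -> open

;; push(x→east) -> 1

;; move(dir→east) -> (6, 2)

;; sense(dir→east) -> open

;; push(x→east) -> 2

;; move(dir→east) -> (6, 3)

;; sense(dir→east) -> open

;; push(x→east) -> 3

;; move(dir→east) -> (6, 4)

;; sense(dir→east) -> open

;; push(x→east) -> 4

;; move(dir→east) -> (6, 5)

;; sense(dir→east) -> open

;; push(x→east) -> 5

;; move(dir→east) -> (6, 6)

;; sense(dir→east) -> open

;; push(x→east) -> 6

;; move(dir→east) -> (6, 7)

;; sense(dir→north) -> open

;; push(x→north) -> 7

;; move(dir→north) -> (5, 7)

;; sense(dir→west) -> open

;; push(x→west) -> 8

;; move(dir→west) -> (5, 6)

;; sense(dir→west) -> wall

;; sense(dir→north) -> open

;; push(x→north) -> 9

;; move(dir→north) -> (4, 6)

;; sense(dir→east) -> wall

;; sense(dir→west) -> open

;; push(x→west) -> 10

;; move(dir→west) -> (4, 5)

;; sense(dir→west) -> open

;; push(x→west) -> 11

;; move(dir→west) -> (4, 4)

;; sense(dir→south) -> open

;; push(x→south) -> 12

;; move(dir→south) -> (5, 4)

;; sense(dir→west) -> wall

;; pop() -> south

;; move(dir→north) -> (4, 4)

;; sense(dir→west) -> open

;; push(x→west) -> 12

;; move(dir→west) -> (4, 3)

;; sense(dir→west) -> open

;; push(x→west) -> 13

;; move(dir→west) -> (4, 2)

;; sense(dir→south) -> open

;; push(x→south) -> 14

;; move(dir→south) -> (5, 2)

;; sense(dir→west) -> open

;; push(x→west) -> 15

;; move(dir→west) -> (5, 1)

;; sense(dir→west) -> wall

;; sense(dir→north) -> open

;; push(x→north) -> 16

;; move(dir→north) -> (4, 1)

;; sense(dir→west) -> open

;; push(x→west) -> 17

;; move(dir→west) -> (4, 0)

;; sense(dir→north) -> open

;; push(x→north) -> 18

;; move(dir→north) -> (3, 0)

;; sense(dir→east) -> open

;; push(x→east) -> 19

;; move(dir→east) -> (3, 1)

;; sense(dir→east) -> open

;; push(x→east) -> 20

;; move(dir→east) -> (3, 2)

;; sense(dir→east) -> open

;; push(x→east) -> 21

;; move(dir→east) -> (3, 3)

;; sense(dir→east) -> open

;; push(x→east) -> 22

;; move(dir→east) -> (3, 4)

;; sense(dir→east) -> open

;; push(x→east) -> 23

;; move(dir→east) -> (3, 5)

;; sense(dir→east) -> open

;; push(x→east) -> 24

;; move(dir→east) -> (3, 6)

;; sense(dir→east) -> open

;; push(x→east) -> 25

;; move(dir→east) -> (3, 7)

;; sense(dir→north) -> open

;; push(x→north) -> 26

;; move(dir→north) -> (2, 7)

;; sense(dir→west) -> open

;; push(x→west) -> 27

;; move(dir→west) -> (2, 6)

;; sense(dir→west) -> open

;; push(x→west) -> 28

;; move(dir→west) -> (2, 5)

;; sense(dir→west) -> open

;; push(x→west) -> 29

;; move(dir→west) -> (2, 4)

;; sense(dir→west) -> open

;; push(x→west) -> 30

;; move(dir→west) -> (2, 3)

;; sense(dir→west) -> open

;; push(x→west) -> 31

;; move(dir→west) -> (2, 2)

;; sense(dir→west) -> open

;; push(x→west) -> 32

;; move(dir→west) -> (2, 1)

;; sense(dir→west) -> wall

;; sense(dir→north) -> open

;; push(x→north) -> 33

;; move(dir→north) -> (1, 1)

;; sense(dir→east) -> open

;; push(x→east) -> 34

;; move(dir→east) -> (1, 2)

;; sense(dir→east) -> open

;; push(x→east) -> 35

;; move(dir→east) -> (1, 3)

;; sense(dir→east) -> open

;; push(x→east) -> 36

;; move(dir→east) -> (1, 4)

;; sense(dir→east) -> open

;; push(x→east) -> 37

;; move(dir→east) -> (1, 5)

;; sense(dir→east) -> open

;; push(x→east) -> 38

;; move(dir→east) -> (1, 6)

;; sense(dir→east) -> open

;; push(x→east) -> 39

;; move(dir→east) -> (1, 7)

;; sense(dir→north) -> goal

;; move(dir→north) -> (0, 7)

Answer: (0, 7)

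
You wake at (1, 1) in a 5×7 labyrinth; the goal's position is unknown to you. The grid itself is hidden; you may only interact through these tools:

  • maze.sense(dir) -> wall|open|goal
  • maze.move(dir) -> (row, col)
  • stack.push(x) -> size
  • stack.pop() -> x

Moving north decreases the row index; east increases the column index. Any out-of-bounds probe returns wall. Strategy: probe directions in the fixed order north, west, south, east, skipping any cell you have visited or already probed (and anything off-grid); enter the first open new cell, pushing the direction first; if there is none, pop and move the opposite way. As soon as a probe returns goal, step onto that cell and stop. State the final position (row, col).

% maze.sense dir=north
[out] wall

% maze.sense dir=west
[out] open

% stack.push x=west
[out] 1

% maze.move dir=west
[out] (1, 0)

% maze.sense dir=north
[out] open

% stack.push x=north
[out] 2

% maze.move dir=north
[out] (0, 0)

% stack.pop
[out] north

% maze.move dir=south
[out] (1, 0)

% maze.sense dir=south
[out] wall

% stack.pop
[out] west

% maze.move dir=east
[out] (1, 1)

% maze.sense dir=south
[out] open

% stack.push x=south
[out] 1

% maze.move dir=south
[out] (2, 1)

% maze.sense dir=south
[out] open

% stack.push x=south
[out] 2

% maze.move dir=south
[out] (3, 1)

% maze.sense dir=west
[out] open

% stack.push x=west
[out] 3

% maze.move dir=west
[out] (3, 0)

% maze.sense dir=south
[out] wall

% stack.pop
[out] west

% maze.move dir=east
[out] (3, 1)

% maze.sense dir=south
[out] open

% stack.push x=south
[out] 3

% maze.move dir=south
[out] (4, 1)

% maze.sense dir=east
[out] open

% stack.push x=east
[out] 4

% maze.move dir=east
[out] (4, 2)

% maze.sense dir=north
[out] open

% stack.push x=north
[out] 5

% maze.move dir=north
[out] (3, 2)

% maze.sense dir=north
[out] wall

% maze.sense dir=east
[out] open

% stack.push x=east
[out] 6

% maze.move dir=east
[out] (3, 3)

% maze.sense dir=north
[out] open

% stack.push x=north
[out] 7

% maze.move dir=north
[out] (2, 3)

% maze.sense dir=north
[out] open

% stack.push x=north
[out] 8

% maze.move dir=north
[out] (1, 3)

% maze.sense dir=north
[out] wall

% maze.sense dir=west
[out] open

% stack.push x=west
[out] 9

% maze.move dir=west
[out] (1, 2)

% maze.sense dir=north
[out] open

% stack.push x=north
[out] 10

% maze.move dir=north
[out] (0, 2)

% stack.pop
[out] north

% maze.move dir=south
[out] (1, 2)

% stack.pop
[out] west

% maze.move dir=east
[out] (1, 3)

% maze.sense dir=east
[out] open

% stack.push x=east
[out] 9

% maze.move dir=east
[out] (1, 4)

% maze.sense dir=north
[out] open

% stack.push x=north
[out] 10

% maze.move dir=north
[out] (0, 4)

% maze.sense dir=east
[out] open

% stack.push x=east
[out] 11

% maze.move dir=east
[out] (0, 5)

% maze.sense dir=south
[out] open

% stack.push x=south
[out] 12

% maze.move dir=south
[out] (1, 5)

% maze.sense dir=south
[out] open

% stack.push x=south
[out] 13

% maze.move dir=south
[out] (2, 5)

% maze.sense dir=west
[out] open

% stack.push x=west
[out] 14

% maze.move dir=west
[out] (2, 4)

% maze.sense dir=south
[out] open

% stack.push x=south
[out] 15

% maze.move dir=south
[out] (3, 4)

% maze.sense dir=south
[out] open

% stack.push x=south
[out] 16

% maze.move dir=south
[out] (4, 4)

% maze.sense dir=west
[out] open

% stack.push x=west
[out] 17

% maze.move dir=west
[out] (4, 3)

% stack.pop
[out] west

% maze.move dir=east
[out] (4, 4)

% maze.sense dir=east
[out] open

% stack.push x=east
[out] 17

% maze.move dir=east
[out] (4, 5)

% maze.sense dir=north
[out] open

% stack.push x=north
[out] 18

% maze.move dir=north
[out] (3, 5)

% maze.sense dir=east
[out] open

% stack.push x=east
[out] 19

% maze.move dir=east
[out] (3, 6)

% maze.sense dir=north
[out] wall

% maze.sense dir=south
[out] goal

% maze.move dir=south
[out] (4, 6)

Answer: (4, 6)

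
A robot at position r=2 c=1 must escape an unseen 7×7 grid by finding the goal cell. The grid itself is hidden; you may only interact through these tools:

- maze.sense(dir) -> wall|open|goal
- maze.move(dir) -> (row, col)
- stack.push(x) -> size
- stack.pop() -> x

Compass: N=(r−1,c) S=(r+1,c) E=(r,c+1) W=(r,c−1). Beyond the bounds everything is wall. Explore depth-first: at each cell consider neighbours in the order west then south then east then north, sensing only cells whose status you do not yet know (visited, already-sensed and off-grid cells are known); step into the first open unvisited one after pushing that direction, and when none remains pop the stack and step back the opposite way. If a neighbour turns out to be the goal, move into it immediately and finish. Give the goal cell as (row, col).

Then maze.sense(dir='west'), and observe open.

Using stack.push(x='west'), giving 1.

I invoke maze.move(dir='west'), : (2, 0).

Invoking maze.sense(dir='south'), yielding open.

Using stack.push(x='south'), yielding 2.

Using maze.move(dir='south'), giving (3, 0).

Now I run maze.sense(dir='south'), and see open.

Invoking stack.push(x='south'), and get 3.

Invoking maze.move(dir='south'), yielding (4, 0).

Using maze.sense(dir='south'), → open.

I invoke stack.push(x='south'), yielding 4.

Now I run maze.move(dir='south'), and see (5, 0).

Invoking maze.sense(dir='south'), : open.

I invoke stack.push(x='south'), giving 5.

Using maze.move(dir='south'), : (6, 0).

Next I call maze.sense(dir='east'), → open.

Using stack.push(x='east'), and observe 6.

Now I run maze.move(dir='east'), and get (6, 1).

I invoke maze.sense(dir='east'), giving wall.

I use maze.sense(dir='north'), : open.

I invoke stack.push(x='north'), giving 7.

I invoke maze.move(dir='north'), and observe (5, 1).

Calling maze.sense(dir='east'), which returns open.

I invoke stack.push(x='east'), and observe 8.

Using maze.move(dir='east'), giving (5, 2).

I run maze.sense(dir='east'), and see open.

I try stack.push(x='east'), — result: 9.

I use maze.move(dir='east'), giving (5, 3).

Next I call maze.sense(dir='south'), and get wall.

Next I call maze.sense(dir='east'), : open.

I use stack.push(x='east'), and get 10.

Using maze.move(dir='east'), and get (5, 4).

Calling maze.sense(dir='south'), and get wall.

Invoking maze.sense(dir='east'), : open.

Using stack.push(x='east'), yielding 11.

Now I run maze.move(dir='east'), and observe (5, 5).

Invoking maze.sense(dir='south'), and see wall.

Then maze.sense(dir='east'), and see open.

I run stack.push(x='east'), and observe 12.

I run maze.move(dir='east'), giving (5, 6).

I call maze.sense(dir='south'), and see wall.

I run maze.sense(dir='north'), : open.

Now I run stack.push(x='north'), and observe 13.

Using maze.move(dir='north'), : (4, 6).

Invoking maze.sense(dir='west'), yielding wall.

I try maze.sense(dir='north'), yielding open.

I run stack.push(x='north'), → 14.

Now I run maze.move(dir='north'), giving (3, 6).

Then maze.sense(dir='west'), — result: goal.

Invoking maze.move(dir='west'), giving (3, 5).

Answer: (3, 5)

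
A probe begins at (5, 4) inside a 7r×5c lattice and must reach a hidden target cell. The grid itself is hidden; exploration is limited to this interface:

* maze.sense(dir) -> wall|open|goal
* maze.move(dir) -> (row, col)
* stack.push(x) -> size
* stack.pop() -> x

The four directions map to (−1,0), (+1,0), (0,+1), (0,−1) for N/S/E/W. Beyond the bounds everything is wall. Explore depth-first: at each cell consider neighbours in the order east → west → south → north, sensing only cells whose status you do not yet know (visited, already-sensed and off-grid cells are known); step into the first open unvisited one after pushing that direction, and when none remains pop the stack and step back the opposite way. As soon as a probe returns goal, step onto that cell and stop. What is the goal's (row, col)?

Step: maze.sense[dir→west]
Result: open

Step: stack.push[x→west]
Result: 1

Step: maze.move[dir→west]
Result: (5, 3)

Step: maze.sense[dir→west]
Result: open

Step: stack.push[x→west]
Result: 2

Step: maze.move[dir→west]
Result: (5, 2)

Step: maze.sense[dir→west]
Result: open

Step: stack.push[x→west]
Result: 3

Step: maze.move[dir→west]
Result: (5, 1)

Step: maze.sense[dir→west]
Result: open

Step: stack.push[x→west]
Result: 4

Step: maze.move[dir→west]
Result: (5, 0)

Step: maze.sense[dir→south]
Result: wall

Step: maze.sense[dir→north]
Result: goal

Step: maze.move[dir→north]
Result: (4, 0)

Answer: (4, 0)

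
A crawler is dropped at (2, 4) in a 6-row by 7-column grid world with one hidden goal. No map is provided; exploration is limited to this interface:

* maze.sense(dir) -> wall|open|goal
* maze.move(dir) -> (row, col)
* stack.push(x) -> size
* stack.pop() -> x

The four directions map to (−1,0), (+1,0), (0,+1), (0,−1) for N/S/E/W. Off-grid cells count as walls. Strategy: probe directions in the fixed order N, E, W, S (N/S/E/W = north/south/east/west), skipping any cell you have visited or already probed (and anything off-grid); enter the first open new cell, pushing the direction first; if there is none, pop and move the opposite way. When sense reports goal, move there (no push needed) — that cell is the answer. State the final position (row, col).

~$ maze.sense dir='north'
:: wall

~$ maze.sense dir='east'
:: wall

~$ maze.sense dir='west'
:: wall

~$ maze.sense dir='south'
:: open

~$ stack.push x='south'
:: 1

~$ maze.move dir='south'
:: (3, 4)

~$ maze.sense dir='east'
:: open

~$ stack.push x='east'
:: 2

~$ maze.move dir='east'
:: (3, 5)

~$ maze.sense dir='east'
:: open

~$ stack.push x='east'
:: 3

~$ maze.move dir='east'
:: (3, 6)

~$ maze.sense dir='north'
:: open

~$ stack.push x='north'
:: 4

~$ maze.move dir='north'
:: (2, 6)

~$ maze.sense dir='north'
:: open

~$ stack.push x='north'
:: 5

~$ maze.move dir='north'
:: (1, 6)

~$ maze.sense dir='north'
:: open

~$ stack.push x='north'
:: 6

~$ maze.move dir='north'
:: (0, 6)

~$ maze.sense dir='west'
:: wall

~$ stack.pop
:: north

~$ maze.move dir='south'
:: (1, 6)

~$ maze.sense dir='west'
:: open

~$ stack.push x='west'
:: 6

~$ maze.move dir='west'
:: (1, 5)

~$ stack.pop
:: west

~$ maze.move dir='east'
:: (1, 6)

~$ stack.pop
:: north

~$ maze.move dir='south'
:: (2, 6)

~$ stack.pop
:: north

~$ maze.move dir='south'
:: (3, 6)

~$ maze.sense dir='south'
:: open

~$ stack.push x='south'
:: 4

~$ maze.move dir='south'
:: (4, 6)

~$ maze.sense dir='west'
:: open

~$ stack.push x='west'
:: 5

~$ maze.move dir='west'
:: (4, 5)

~$ maze.sense dir='west'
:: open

~$ stack.push x='west'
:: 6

~$ maze.move dir='west'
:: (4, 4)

~$ maze.sense dir='west'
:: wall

~$ maze.sense dir='south'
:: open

~$ stack.push x='south'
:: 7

~$ maze.move dir='south'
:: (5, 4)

~$ maze.sense dir='east'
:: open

~$ stack.push x='east'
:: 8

~$ maze.move dir='east'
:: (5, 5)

~$ maze.sense dir='east'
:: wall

~$ stack.pop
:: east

~$ maze.move dir='west'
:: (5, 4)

~$ maze.sense dir='west'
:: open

~$ stack.push x='west'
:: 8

~$ maze.move dir='west'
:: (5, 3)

~$ maze.sense dir='west'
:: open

~$ stack.push x='west'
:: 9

~$ maze.move dir='west'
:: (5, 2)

~$ maze.sense dir='north'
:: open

~$ stack.push x='north'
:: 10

~$ maze.move dir='north'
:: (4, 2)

~$ maze.sense dir='north'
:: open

~$ stack.push x='north'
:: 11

~$ maze.move dir='north'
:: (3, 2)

~$ maze.sense dir='north'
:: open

~$ stack.push x='north'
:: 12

~$ maze.move dir='north'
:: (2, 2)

~$ maze.sense dir='north'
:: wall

~$ maze.sense dir='west'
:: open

~$ stack.push x='west'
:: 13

~$ maze.move dir='west'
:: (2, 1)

~$ maze.sense dir='north'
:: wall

~$ maze.sense dir='west'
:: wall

~$ maze.sense dir='south'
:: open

~$ stack.push x='south'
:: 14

~$ maze.move dir='south'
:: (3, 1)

~$ maze.sense dir='west'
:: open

~$ stack.push x='west'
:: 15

~$ maze.move dir='west'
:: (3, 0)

~$ maze.sense dir='south'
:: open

~$ stack.push x='south'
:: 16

~$ maze.move dir='south'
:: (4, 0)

~$ maze.sense dir='east'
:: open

~$ stack.push x='east'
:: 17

~$ maze.move dir='east'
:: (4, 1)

~$ maze.sense dir='south'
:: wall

~$ stack.pop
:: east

~$ maze.move dir='west'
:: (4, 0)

~$ maze.sense dir='south'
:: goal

~$ maze.move dir='south'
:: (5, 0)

Answer: (5, 0)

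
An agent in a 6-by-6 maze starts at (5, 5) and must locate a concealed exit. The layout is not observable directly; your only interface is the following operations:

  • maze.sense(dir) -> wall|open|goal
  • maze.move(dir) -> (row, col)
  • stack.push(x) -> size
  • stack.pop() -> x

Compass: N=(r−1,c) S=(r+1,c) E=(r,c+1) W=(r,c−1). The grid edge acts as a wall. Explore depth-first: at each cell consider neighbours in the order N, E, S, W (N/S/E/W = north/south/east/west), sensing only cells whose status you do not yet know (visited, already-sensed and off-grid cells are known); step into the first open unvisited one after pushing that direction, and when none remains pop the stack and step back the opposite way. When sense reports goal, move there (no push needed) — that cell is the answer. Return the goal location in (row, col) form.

I use maze.sense with dir='north', and get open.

I try stack.push with x='north', → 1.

Now I run maze.move with dir='north', → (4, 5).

Calling maze.sense with dir='north', and see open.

Next I call stack.push with x='north', and see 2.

I try maze.move with dir='north', which returns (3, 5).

Now I run maze.sense with dir='north', → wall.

I invoke maze.sense with dir='west', and see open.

I invoke stack.push with x='west', → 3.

I try maze.move with dir='west', giving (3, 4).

I invoke maze.sense with dir='north', which returns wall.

I try maze.sense with dir='south', — result: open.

I use stack.push with x='south', yielding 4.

Calling maze.move with dir='south', : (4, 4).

I run maze.sense with dir='south', which returns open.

I use stack.push with x='south', and get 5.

Now I run maze.move with dir='south', and get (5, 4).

Calling maze.sense with dir='west', → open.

Then stack.push with x='west', which returns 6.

I invoke maze.move with dir='west', : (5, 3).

Invoking maze.sense with dir='north', and get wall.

Next I call maze.sense with dir='west', and see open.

I use stack.push with x='west', and observe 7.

I try maze.move with dir='west', and get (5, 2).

Then maze.sense with dir='north', : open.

Next I call stack.push with x='north', and get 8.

I run maze.move with dir='north', and get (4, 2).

Calling maze.sense with dir='north', which returns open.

Then stack.push with x='north', and get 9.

Calling maze.move with dir='north', giving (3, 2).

Calling maze.sense with dir='north', and see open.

I run stack.push with x='north', and observe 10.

I try maze.move with dir='north', yielding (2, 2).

Invoking maze.sense with dir='north', giving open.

I run stack.push with x='north', — result: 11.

Now I run maze.move with dir='north', and observe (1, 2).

I use maze.sense with dir='north', and see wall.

I call maze.sense with dir='east', and get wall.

I call maze.sense with dir='west', which returns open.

Using stack.push with x='west', yielding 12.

I use maze.move with dir='west', which returns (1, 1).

I use maze.sense with dir='north', and get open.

I try stack.push with x='north', → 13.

I try maze.move with dir='north', and get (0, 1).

Then maze.sense with dir='west', and observe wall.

Then stack.pop, and see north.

Now I run maze.move with dir='south', → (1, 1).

Now I run maze.sense with dir='south', — result: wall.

I use maze.sense with dir='west', yielding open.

Now I run stack.push with x='west', : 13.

I try maze.move with dir='west', and get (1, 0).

Calling maze.sense with dir='south', and get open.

I run stack.push with x='south', which returns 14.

Now I run maze.move with dir='south', yielding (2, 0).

I try maze.sense with dir='south', and observe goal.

I call maze.move with dir='south', and get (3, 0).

Answer: (3, 0)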